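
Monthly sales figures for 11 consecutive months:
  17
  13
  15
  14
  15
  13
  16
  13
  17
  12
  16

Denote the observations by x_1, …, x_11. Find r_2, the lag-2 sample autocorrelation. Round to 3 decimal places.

Mean x̄ = (17 + 13 + 15 + 14 + 15 + 13 + 16 + 13 + 17 + 12 + 16)/11 = 14.6364
Numerator Σ_{t=1}^{9}(x_t−x̄)(x_{t+2}−x̄) = 17.0083
Denominator Σ(x_t−x̄)² = 30.5455
r_2 = 17.0083 / 30.5455 = 0.557

0.557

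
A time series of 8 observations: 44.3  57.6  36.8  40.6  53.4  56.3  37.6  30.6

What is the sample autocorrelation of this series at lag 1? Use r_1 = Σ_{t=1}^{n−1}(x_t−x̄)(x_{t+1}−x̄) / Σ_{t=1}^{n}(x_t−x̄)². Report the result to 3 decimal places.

0.013

Mean x̄ = (44.3 + 57.6 + 36.8 + 40.6 + 53.4 + 56.3 + 37.6 + 30.6)/8 = 44.6500
Deviations from mean: -0.3500, 12.9500, -7.8500, -4.0500, 8.7500, 11.6500, -7.0500, -14.0500
Σ(x_t−x̄)(x_{t+1}−x̄) = (-4.5325) + (-101.6575) + (31.7925) + (-35.4375) + (101.9375) + (-82.1325) + (99.0525) = 9.0225
Denominator Σ(x_t−x̄)² = 705.2400
r_1 = 9.0225 / 705.2400 = 0.013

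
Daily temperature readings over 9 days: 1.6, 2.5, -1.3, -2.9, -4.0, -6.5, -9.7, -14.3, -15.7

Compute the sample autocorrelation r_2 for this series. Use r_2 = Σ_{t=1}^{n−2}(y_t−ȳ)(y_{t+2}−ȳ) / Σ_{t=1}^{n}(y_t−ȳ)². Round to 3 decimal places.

Mean ȳ = (1.6 + 2.5 − 1.3 − 2.9 − 4.0 − 6.5 − 9.7 − 14.3 − 15.7)/9 = -5.5889
Numerator Σ_{t=1}^{7}(y_t−ȳ)(y_{t+2}−ȳ) = 99.9198
Denominator Σ(y_t−ȳ)² = 341.1089
r_2 = 99.9198 / 341.1089 = 0.293

0.293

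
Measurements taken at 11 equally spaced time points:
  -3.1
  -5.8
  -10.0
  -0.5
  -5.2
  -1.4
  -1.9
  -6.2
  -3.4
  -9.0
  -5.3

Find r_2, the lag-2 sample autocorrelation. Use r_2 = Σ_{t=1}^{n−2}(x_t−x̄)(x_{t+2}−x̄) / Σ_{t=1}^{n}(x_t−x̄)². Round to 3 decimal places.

Mean x̄ = (-3.1 − 5.8 − 10.0 − 0.5 − 5.2 − 1.4 − 1.9 − 6.2 − 3.4 − 9.0 − 5.3)/11 = -4.7091
Numerator Σ_{t=1}^{9}(x_t−x̄)(x_{t+2}−x̄) = 6.4089
Denominator Σ(x_t−x̄)² = 91.2691
r_2 = 6.4089 / 91.2691 = 0.070

0.070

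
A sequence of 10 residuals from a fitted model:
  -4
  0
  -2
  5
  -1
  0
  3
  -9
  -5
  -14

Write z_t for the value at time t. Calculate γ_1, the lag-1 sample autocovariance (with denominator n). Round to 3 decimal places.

4.141

Mean z̄ = (-4 + 0 − 2 + 5 − 1 + 0 + 3 − 9 − 5 − 14)/10 = -2.7000
Σ_{t=1}^{9}(z_t−z̄)(z_{t+1}−z̄) = 41.4100
γ_1 = 41.4100 / 10 = 4.141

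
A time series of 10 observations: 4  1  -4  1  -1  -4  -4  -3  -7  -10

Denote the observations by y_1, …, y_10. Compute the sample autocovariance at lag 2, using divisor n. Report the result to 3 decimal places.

0.392

Mean ȳ = (4 + 1 − 4 + 1 − 1 − 4 − 4 − 3 − 7 − 10)/10 = -2.7000
Σ_{t=1}^{8}(y_t−ȳ)(y_{t+2}−ȳ) = 3.9200
γ_2 = 3.9200 / 10 = 0.392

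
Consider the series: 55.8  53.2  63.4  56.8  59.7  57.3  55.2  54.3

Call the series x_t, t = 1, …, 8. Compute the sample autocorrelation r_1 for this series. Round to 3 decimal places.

-0.218

Mean x̄ = (55.8 + 53.2 + 63.4 + 56.8 + 59.7 + 57.3 + 55.2 + 54.3)/8 = 56.9625
Σ(x_t−x̄)(x_{t+1}−x̄) = (4.3739) + (-24.2211) + (-1.0461) + (-0.4448) + (0.9239) + (-0.5948) + (4.6927) = -16.3164
Denominator Σ(x_t−x̄)² = 74.7788
r_1 = -16.3164 / 74.7788 = -0.218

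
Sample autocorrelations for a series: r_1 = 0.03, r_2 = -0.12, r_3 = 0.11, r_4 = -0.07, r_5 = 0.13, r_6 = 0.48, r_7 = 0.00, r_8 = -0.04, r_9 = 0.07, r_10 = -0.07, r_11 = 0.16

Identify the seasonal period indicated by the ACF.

The largest autocorrelation is r_6 = 0.48; the remaining lags stay at or below 0.16.
The dominant spike at lag 6 indicates a seasonal period of 6.

6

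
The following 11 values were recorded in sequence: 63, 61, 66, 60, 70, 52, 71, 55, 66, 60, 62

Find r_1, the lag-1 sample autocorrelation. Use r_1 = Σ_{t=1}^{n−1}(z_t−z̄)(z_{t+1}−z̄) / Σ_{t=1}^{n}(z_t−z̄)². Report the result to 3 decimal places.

-0.894

Mean z̄ = (63 + 61 + 66 + 60 + 70 + 52 + 71 + 55 + 66 + 60 + 62)/11 = 62.3636
Numerator Σ_{t=1}^{10}(z_t−z̄)(z_{t+1}−z̄) = -299.2231
Denominator Σ(z_t−z̄)² = 334.5455
r_1 = -299.2231 / 334.5455 = -0.894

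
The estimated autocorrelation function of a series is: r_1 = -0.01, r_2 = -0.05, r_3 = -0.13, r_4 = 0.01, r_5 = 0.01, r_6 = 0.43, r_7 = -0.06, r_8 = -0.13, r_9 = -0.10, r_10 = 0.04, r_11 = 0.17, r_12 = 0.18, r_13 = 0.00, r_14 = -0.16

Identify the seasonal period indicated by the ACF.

The largest autocorrelation is r_6 = 0.43, with a weaker echo at lag 12 (0.18); the remaining lags stay at or below 0.17.
The dominant spike at lag 6 indicates a seasonal period of 6.

6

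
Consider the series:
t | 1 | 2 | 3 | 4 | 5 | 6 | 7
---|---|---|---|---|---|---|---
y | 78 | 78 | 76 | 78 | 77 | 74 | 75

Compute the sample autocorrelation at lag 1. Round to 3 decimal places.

0.252

Mean ȳ = (78 + 78 + 76 + 78 + 77 + 74 + 75)/7 = 76.5714
Deviations from mean: 1.4286, 1.4286, -0.5714, 1.4286, 0.4286, -2.5714, -1.5714
Σ(y_t−ȳ)(y_{t+1}−ȳ) = (2.0408) + (-0.8163) + (-0.8163) + (0.6122) + (-1.1020) + (4.0408) = 3.9592
Denominator Σ(y_t−ȳ)² = 15.7143
r_1 = 3.9592 / 15.7143 = 0.252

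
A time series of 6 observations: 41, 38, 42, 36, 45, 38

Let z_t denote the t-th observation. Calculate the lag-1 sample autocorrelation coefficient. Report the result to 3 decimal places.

Mean z̄ = (41 + 38 + 42 + 36 + 45 + 38)/6 = 40.0000
Deviations from mean: 1.0000, -2.0000, 2.0000, -4.0000, 5.0000, -2.0000
Σ(z_t−z̄)(z_{t+1}−z̄) = (-2.0000) + (-4.0000) + (-8.0000) + (-20.0000) + (-10.0000) = -44.0000
Denominator Σ(z_t−z̄)² = 54.0000
r_1 = -44.0000 / 54.0000 = -0.815

-0.815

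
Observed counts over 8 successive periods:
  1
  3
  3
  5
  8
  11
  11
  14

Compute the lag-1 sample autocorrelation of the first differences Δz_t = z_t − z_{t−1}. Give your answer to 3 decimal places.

-0.305

First differences Δz: 2, 0, 2, 3, 3, 0, 3
Mean of differences = 1.8571
Numerator Σ(Δz_t−Δz̄)(Δz_{t+1}−Δz̄) = -3.3061
Denominator Σ(Δz_t−Δz̄)² = 10.8571
r_1(Δz) = -3.3061 / 10.8571 = -0.305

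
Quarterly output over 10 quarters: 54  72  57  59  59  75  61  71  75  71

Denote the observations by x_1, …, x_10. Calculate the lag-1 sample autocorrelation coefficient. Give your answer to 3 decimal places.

-0.096

Mean x̄ = (54 + 72 + 57 + 59 + 59 + 75 + 61 + 71 + 75 + 71)/10 = 65.4000
Numerator Σ_{t=1}^{9}(x_t−x̄)(x_{t+1}−x̄) = -56.7600
Denominator Σ(x_t−x̄)² = 592.4000
r_1 = -56.7600 / 592.4000 = -0.096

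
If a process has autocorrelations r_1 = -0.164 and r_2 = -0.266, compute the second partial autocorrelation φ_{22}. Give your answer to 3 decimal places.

φ_{22} = (r_2 − r_1²) / (1 − r_1²)
r_1² = (-0.164)² = 0.026896
Numerator = -0.266 − 0.0269 = -0.2929; denominator = 1 − 0.0269 = 0.9731
φ_{22} = -0.2929 / 0.9731 = -0.301

-0.301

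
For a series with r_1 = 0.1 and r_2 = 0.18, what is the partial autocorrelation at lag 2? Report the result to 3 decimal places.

φ_{22} = (r_2 − r_1²) / (1 − r_1²)
r_1² = (0.1)² = 0.01
Numerator = 0.18 − 0.0100 = 0.1700; denominator = 1 − 0.0100 = 0.9900
φ_{22} = 0.1700 / 0.9900 = 0.172

0.172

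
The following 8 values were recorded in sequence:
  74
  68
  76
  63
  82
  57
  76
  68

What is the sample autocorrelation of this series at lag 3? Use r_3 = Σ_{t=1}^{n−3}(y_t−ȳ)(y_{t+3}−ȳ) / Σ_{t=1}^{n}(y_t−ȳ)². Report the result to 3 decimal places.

Mean ȳ = (74 + 68 + 76 + 63 + 82 + 57 + 76 + 68)/8 = 70.5000
Σ(y_t−ȳ)(y_{t+3}−ȳ) = (-26.2500) + (-28.7500) + (-74.2500) + (-41.2500) + (-28.7500) = -199.2500
Denominator Σ(y_t−ȳ)² = 456.0000
r_3 = -199.2500 / 456.0000 = -0.437

-0.437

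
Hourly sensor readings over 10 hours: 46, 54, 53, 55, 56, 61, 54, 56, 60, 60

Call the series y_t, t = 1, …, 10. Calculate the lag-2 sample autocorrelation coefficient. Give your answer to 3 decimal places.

0.104

Mean ȳ = (46 + 54 + 53 + 55 + 56 + 61 + 54 + 56 + 60 + 60)/10 = 55.5000
Numerator Σ_{t=1}^{8}(y_t−ȳ)(y_{t+2}−ȳ) = 18.0000
Denominator Σ(y_t−ȳ)² = 172.5000
r_2 = 18.0000 / 172.5000 = 0.104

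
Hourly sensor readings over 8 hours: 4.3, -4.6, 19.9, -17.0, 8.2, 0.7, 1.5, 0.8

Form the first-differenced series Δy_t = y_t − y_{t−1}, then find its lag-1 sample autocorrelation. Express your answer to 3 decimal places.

-0.822

First differences Δy: -8.9, 24.5, -36.9, 25.2, -7.5, 0.8, -0.7
Mean of differences = -0.5000
Numerator Σ(Δy_t−Δȳ)(Δy_{t+1}−Δȳ) = -2244.7400
Denominator Σ(Δy_t−Δȳ)² = 2731.7400
r_1(Δy) = -2244.7400 / 2731.7400 = -0.822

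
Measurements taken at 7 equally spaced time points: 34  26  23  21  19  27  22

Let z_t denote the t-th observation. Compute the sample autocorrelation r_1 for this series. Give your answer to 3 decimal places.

Mean z̄ = (34 + 26 + 23 + 21 + 19 + 27 + 22)/7 = 24.5714
Σ(z_t−z̄)(z_{t+1}−z̄) = (13.4694) + (-2.2449) + (5.6122) + (19.8980) + (-13.5306) + (-6.2449) = 16.9592
Denominator Σ(z_t−z̄)² = 149.7143
r_1 = 16.9592 / 149.7143 = 0.113

0.113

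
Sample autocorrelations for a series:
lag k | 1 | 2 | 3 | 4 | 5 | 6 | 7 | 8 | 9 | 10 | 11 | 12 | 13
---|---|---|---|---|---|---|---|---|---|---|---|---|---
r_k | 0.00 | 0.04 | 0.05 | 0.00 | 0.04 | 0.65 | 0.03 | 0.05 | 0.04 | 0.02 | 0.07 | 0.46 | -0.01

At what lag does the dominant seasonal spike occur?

6

The largest autocorrelation is r_6 = 0.65, with a weaker echo at lag 12 (0.46); the remaining lags stay at or below 0.07.
The dominant spike at lag 6 indicates a seasonal period of 6.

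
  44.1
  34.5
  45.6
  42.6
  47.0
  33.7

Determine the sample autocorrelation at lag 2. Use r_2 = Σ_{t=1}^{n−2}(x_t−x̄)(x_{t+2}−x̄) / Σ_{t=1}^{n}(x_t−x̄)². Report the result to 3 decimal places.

Mean x̄ = (44.1 + 34.5 + 45.6 + 42.6 + 47.0 + 33.7)/6 = 41.2500
Deviations from mean: 2.8500, -6.7500, 4.3500, 1.3500, 5.7500, -7.5500
Σ(x_t−x̄)(x_{t+2}−x̄) = (12.3975) + (-9.1125) + (25.0125) + (-10.1925) = 18.1050
Denominator Σ(x_t−x̄)² = 164.4950
r_2 = 18.1050 / 164.4950 = 0.110

0.110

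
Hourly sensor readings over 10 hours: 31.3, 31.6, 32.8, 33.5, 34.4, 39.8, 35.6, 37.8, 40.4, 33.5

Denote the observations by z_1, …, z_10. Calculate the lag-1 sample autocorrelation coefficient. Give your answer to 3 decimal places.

Mean z̄ = (31.3 + 31.6 + 32.8 + 33.5 + 34.4 + 39.8 + 35.6 + 37.8 + 40.4 + 33.5)/10 = 35.0700
Numerator Σ_{t=1}^{9}(z_t−z̄)(z_{t+1}−z̄) = 32.5421
Denominator Σ(z_t−z̄)² = 95.3010
r_1 = 32.5421 / 95.3010 = 0.341

0.341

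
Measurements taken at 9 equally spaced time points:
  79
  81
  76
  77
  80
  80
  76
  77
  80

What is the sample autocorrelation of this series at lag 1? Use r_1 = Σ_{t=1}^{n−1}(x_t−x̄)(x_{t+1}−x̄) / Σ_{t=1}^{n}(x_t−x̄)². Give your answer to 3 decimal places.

-0.121

Mean x̄ = (79 + 81 + 76 + 77 + 80 + 80 + 76 + 77 + 80)/9 = 78.4444
Numerator Σ_{t=1}^{8}(x_t−x̄)(x_{t+1}−x̄) = -3.6420
Denominator Σ(x_t−x̄)² = 30.2222
r_1 = -3.6420 / 30.2222 = -0.121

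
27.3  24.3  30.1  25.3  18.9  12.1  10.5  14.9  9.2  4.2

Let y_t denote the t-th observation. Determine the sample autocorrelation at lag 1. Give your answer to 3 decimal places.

0.635

Mean ȳ = (27.3 + 24.3 + 30.1 + 25.3 + 18.9 + 12.1 + 10.5 + 14.9 + 9.2 + 4.2)/10 = 17.6800
Numerator Σ_{t=1}^{9}(y_t−ȳ)(y_{t+1}−ȳ) = 440.9436
Denominator Σ(y_t−ȳ)² = 694.2160
r_1 = 440.9436 / 694.2160 = 0.635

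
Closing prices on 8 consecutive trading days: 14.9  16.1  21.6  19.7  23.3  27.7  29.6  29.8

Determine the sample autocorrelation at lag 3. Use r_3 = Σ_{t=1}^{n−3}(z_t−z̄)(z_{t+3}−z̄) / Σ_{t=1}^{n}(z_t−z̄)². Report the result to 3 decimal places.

-0.009

Mean z̄ = (14.9 + 16.1 + 21.6 + 19.7 + 23.3 + 27.7 + 29.6 + 29.8)/8 = 22.8375
Deviations from mean: -7.9375, -6.7375, -1.2375, -3.1375, 0.4625, 4.8625, 6.7625, 6.9625
Numerator Σ_{t=1}^{5}(z_t−z̄)(z_{t+3}−z̄) = -2.2267
Denominator Σ(z_t−z̄)² = 237.8388
r_3 = -2.2267 / 237.8388 = -0.009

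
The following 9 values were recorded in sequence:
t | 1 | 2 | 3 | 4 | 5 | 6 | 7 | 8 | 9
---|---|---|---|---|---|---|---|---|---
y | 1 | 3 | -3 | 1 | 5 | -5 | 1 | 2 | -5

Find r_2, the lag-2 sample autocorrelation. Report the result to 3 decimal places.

Mean ȳ = (1 + 3 − 3 + 1 + 5 − 5 + 1 + 2 − 5)/9 = 0.0000
Σ(y_t−ȳ)(y_{t+2}−ȳ) = (-3.0000) + (3.0000) + (-15.0000) + (-5.0000) + (5.0000) + (-10.0000) + (-5.0000) = -30.0000
Denominator Σ(y_t−ȳ)² = 100.0000
r_2 = -30.0000 / 100.0000 = -0.300

-0.300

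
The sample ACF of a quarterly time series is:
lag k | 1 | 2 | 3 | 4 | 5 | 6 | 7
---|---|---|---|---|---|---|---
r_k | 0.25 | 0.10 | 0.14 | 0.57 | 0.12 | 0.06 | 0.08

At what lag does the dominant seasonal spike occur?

4

The largest autocorrelation is r_4 = 0.57; the remaining lags stay at or below 0.25. The elevated value at lag 1 (0.25), dropping to 0.10 at lag 2, reflects decaying short-term dependence rather than seasonality.
The dominant spike at lag 4 indicates a seasonal period of 4.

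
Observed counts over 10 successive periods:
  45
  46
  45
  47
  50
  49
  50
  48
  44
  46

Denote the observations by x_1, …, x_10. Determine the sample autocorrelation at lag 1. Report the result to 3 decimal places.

Mean x̄ = (45 + 46 + 45 + 47 + 50 + 49 + 50 + 48 + 44 + 46)/10 = 47.0000
Numerator Σ_{t=1}^{9}(x_t−x̄)(x_{t+1}−x̄) = 19.0000
Denominator Σ(x_t−x̄)² = 42.0000
r_1 = 19.0000 / 42.0000 = 0.452

0.452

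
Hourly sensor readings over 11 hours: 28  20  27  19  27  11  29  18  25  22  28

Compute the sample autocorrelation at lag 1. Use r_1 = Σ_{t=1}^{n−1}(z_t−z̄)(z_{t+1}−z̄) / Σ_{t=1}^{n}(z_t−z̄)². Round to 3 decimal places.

-0.711

Mean z̄ = (28 + 20 + 27 + 19 + 27 + 11 + 29 + 18 + 25 + 22 + 28)/11 = 23.0909
Numerator Σ_{t=1}^{10}(z_t−z̄)(z_{t+1}−z̄) = -225.1901
Denominator Σ(z_t−z̄)² = 316.9091
r_1 = -225.1901 / 316.9091 = -0.711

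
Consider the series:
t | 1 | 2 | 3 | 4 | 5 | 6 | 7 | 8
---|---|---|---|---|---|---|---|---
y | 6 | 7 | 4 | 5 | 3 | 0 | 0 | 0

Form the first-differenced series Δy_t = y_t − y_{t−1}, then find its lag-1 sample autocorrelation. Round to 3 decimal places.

First differences Δy: 1, -3, 1, -2, -3, 0, 0
Mean of differences = -0.8571
Numerator Σ(Δy_t−Δȳ)(Δy_{t+1}−Δȳ) = -8.7347
Denominator Σ(Δy_t−Δȳ)² = 18.8571
r_1(Δy) = -8.7347 / 18.8571 = -0.463

-0.463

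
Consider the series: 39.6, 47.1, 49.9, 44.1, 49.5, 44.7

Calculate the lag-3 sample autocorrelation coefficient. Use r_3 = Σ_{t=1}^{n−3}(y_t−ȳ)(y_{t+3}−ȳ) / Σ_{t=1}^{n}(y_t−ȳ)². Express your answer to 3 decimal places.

0.145

Mean ȳ = (39.6 + 47.1 + 49.9 + 44.1 + 49.5 + 44.7)/6 = 45.8167
Σ(y_t−ȳ)(y_{t+3}−ȳ) = (10.6719) + (4.7269) + (-4.5597) = 10.8392
Denominator Σ(y_t−ȳ)² = 74.7283
r_3 = 10.8392 / 74.7283 = 0.145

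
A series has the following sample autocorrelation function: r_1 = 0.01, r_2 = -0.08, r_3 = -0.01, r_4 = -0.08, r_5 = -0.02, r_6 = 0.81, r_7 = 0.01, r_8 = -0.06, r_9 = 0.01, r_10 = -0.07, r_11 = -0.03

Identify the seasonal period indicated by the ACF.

The largest autocorrelation is r_6 = 0.81; the remaining lags stay at or below 0.01.
The dominant spike at lag 6 indicates a seasonal period of 6.

6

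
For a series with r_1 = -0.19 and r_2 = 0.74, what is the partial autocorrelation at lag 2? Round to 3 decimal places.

0.730

φ_{22} = (r_2 − r_1²) / (1 − r_1²)
r_1² = (-0.19)² = 0.0361
Numerator = 0.74 − 0.0361 = 0.7039; denominator = 1 − 0.0361 = 0.9639
φ_{22} = 0.7039 / 0.9639 = 0.730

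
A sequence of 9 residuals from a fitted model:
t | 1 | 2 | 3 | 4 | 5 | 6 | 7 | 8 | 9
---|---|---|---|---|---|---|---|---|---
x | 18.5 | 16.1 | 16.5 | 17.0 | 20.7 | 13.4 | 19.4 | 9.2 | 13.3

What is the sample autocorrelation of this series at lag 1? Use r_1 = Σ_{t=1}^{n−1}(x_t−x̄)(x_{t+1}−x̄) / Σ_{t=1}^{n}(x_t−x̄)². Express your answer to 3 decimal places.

Mean x̄ = (18.5 + 16.1 + 16.5 + 17.0 + 20.7 + 13.4 + 19.4 + 9.2 + 13.3)/9 = 16.0111
Numerator Σ_{t=1}^{8}(x_t−x̄)(x_{t+1}−x̄) = -20.3235
Denominator Σ(x_t−x̄)² = 101.4489
r_1 = -20.3235 / 101.4489 = -0.200

-0.200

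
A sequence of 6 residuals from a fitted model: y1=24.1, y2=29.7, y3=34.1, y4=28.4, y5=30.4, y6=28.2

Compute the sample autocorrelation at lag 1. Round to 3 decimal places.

-0.110

Mean ȳ = (24.1 + 29.7 + 34.1 + 28.4 + 30.4 + 28.2)/6 = 29.1500
Numerator Σ_{t=1}^{5}(y_t−ȳ)(y_{t+1}−ȳ) = -5.8925
Denominator Σ(y_t−ȳ)² = 53.3350
r_1 = -5.8925 / 53.3350 = -0.110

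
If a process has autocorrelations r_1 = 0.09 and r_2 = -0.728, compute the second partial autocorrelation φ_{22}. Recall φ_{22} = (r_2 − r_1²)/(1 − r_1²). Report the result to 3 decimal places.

φ_{22} = (r_2 − r_1²) / (1 − r_1²)
r_1² = (0.09)² = 0.0081
Numerator = -0.728 − 0.0081 = -0.7361; denominator = 1 − 0.0081 = 0.9919
φ_{22} = -0.7361 / 0.9919 = -0.742

-0.742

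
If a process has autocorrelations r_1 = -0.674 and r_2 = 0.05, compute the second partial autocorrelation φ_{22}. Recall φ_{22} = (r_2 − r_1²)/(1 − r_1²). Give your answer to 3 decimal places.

φ_{22} = (r_2 − r_1²) / (1 − r_1²)
r_1² = (-0.674)² = 0.454276
Numerator = 0.05 − 0.4543 = -0.4043; denominator = 1 − 0.4543 = 0.5457
φ_{22} = -0.4043 / 0.5457 = -0.741

-0.741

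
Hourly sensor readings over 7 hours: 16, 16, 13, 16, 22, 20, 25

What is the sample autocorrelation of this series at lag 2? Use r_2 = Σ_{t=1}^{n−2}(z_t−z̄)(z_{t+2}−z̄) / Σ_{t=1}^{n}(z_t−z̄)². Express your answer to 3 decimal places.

0.177

Mean z̄ = (16 + 16 + 13 + 16 + 22 + 20 + 25)/7 = 18.2857
Deviations from mean: -2.2857, -2.2857, -5.2857, -2.2857, 3.7143, 1.7143, 6.7143
Σ(z_t−z̄)(z_{t+2}−z̄) = (12.0816) + (5.2245) + (-19.6327) + (-3.9184) + (24.9388) = 18.6939
Denominator Σ(z_t−z̄)² = 105.4286
r_2 = 18.6939 / 105.4286 = 0.177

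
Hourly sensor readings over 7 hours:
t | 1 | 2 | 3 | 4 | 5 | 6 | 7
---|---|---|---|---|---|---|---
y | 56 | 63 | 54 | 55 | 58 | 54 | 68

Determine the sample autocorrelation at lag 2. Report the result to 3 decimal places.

Mean ȳ = (56 + 63 + 54 + 55 + 58 + 54 + 68)/7 = 58.2857
Numerator Σ_{t=1}^{5}(y_t−ȳ)(y_{t+2}−ȳ) = 6.8367
Denominator Σ(y_t−ȳ)² = 169.4286
r_2 = 6.8367 / 169.4286 = 0.040

0.040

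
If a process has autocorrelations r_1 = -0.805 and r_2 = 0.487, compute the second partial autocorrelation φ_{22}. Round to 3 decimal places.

φ_{22} = (r_2 − r_1²) / (1 − r_1²)
r_1² = (-0.805)² = 0.648025
Numerator = 0.487 − 0.6480 = -0.1610; denominator = 1 − 0.6480 = 0.3520
φ_{22} = -0.1610 / 0.3520 = -0.457

-0.457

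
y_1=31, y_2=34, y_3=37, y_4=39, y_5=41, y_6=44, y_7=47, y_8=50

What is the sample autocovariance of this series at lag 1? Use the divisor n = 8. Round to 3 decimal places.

Mean ȳ = (31 + 34 + 37 + 39 + 41 + 44 + 47 + 50)/8 = 40.3750
Σ_{t=1}^{7}(y_t−ȳ)(y_{t+1}−ȳ) = 175.1094
γ_1 = 175.1094 / 8 = 21.889

21.889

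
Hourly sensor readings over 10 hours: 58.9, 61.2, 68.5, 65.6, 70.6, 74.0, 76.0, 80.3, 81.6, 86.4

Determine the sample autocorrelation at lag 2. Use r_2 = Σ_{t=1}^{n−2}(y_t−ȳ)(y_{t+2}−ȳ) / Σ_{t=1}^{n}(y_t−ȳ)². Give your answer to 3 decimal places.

Mean ȳ = (58.9 + 61.2 + 68.5 + 65.6 + 70.6 + 74.0 + 76.0 + 80.3 + 81.6 + 86.4)/10 = 72.3100
Numerator Σ_{t=1}^{8}(y_t−ȳ)(y_{t+2}−ȳ) = 274.8678
Denominator Σ(y_t−ȳ)² = 730.8690
r_2 = 274.8678 / 730.8690 = 0.376

0.376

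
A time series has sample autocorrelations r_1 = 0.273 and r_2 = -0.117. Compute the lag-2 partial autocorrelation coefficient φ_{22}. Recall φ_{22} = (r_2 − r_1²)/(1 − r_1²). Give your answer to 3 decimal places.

φ_{22} = (r_2 − r_1²) / (1 − r_1²)
r_1² = (0.273)² = 0.074529
Numerator = -0.117 − 0.0745 = -0.1915; denominator = 1 − 0.0745 = 0.9255
φ_{22} = -0.1915 / 0.9255 = -0.207

-0.207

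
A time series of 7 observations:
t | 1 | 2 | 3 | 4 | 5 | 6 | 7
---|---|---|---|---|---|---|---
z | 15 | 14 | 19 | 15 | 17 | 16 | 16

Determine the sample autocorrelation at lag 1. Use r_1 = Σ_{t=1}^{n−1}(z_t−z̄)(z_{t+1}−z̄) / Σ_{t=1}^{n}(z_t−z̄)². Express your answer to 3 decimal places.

Mean z̄ = (15 + 14 + 19 + 15 + 17 + 16 + 16)/7 = 16.0000
Deviations from mean: -1.0000, -2.0000, 3.0000, -1.0000, 1.0000, 0.0000, 0.0000
Numerator Σ_{t=1}^{6}(z_t−z̄)(z_{t+1}−z̄) = -8.0000
Denominator Σ(z_t−z̄)² = 16.0000
r_1 = -8.0000 / 16.0000 = -0.500

-0.500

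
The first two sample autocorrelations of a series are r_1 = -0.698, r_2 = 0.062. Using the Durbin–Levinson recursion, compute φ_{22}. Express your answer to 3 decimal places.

-0.829

φ_{22} = (r_2 − r_1²) / (1 − r_1²)
r_1² = (-0.698)² = 0.487204
Numerator = 0.062 − 0.4872 = -0.4252; denominator = 1 − 0.4872 = 0.5128
φ_{22} = -0.4252 / 0.5128 = -0.829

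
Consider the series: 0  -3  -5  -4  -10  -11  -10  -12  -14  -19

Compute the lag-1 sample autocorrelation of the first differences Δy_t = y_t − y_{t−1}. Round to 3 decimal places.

First differences Δy: -3, -2, 1, -6, -1, 1, -2, -2, -5
Mean of differences = -2.1111
Numerator Σ(Δy_t−Δȳ)(Δy_{t+1}−Δȳ) = -12.6790
Denominator Σ(Δy_t−Δȳ)² = 44.8889
r_1(Δy) = -12.6790 / 44.8889 = -0.282

-0.282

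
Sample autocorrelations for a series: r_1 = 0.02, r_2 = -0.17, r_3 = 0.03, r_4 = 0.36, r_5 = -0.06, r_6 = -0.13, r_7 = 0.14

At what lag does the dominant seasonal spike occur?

The largest autocorrelation is r_4 = 0.36; the remaining lags stay at or below 0.14.
The dominant spike at lag 4 indicates a seasonal period of 4.

4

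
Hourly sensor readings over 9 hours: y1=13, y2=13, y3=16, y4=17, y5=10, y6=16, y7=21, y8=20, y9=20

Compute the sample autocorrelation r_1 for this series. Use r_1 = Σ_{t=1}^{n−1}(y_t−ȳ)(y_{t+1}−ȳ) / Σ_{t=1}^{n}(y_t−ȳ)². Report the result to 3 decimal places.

Mean ȳ = (13 + 13 + 16 + 17 + 10 + 16 + 21 + 20 + 20)/9 = 16.2222
Numerator Σ_{t=1}^{8}(y_t−ȳ)(y_{t+1}−ȳ) = 38.7284
Denominator Σ(y_t−ȳ)² = 111.5556
r_1 = 38.7284 / 111.5556 = 0.347

0.347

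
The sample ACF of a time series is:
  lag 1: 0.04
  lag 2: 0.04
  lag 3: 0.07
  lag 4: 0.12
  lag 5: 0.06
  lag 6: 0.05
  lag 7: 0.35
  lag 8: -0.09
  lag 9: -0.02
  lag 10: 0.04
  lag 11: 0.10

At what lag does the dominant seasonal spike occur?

The largest autocorrelation is r_7 = 0.35; the remaining lags stay at or below 0.12.
The dominant spike at lag 7 indicates a seasonal period of 7.

7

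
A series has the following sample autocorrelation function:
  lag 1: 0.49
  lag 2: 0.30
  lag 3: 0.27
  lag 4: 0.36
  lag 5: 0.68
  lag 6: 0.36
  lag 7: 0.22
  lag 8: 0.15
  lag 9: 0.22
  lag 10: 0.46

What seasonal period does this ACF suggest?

5

The largest autocorrelation is r_5 = 0.68; the remaining lags stay at or below 0.49. The elevated value at lag 1 (0.49), dropping to 0.30 at lag 2, reflects decaying short-term dependence rather than seasonality.
The dominant spike at lag 5 indicates a seasonal period of 5.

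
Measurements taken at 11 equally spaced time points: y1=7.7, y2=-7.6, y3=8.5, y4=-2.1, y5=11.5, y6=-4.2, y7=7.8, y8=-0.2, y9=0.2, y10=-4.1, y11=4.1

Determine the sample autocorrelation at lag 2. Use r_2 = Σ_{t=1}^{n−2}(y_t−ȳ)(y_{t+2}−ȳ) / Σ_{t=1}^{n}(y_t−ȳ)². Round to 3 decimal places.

Mean ȳ = (7.7 − 7.6 + 8.5 − 2.1 + 11.5 − 4.2 + 7.8 − 0.2 + 0.2 − 4.1 + 4.1)/11 = 1.9636
Numerator Σ_{t=1}^{9}(y_t−ȳ)(y_{t+2}−ȳ) = 231.7901
Denominator Σ(y_t−ȳ)² = 395.7255
r_2 = 231.7901 / 395.7255 = 0.586

0.586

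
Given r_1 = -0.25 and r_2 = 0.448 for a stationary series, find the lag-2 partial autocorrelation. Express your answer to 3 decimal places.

0.411

φ_{22} = (r_2 − r_1²) / (1 − r_1²)
r_1² = (-0.25)² = 0.0625
Numerator = 0.448 − 0.0625 = 0.3855; denominator = 1 − 0.0625 = 0.9375
φ_{22} = 0.3855 / 0.9375 = 0.411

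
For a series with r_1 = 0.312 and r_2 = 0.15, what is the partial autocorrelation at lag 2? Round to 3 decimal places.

φ_{22} = (r_2 − r_1²) / (1 − r_1²)
r_1² = (0.312)² = 0.097344
Numerator = 0.15 − 0.0973 = 0.0527; denominator = 1 − 0.0973 = 0.9027
φ_{22} = 0.0527 / 0.9027 = 0.058

0.058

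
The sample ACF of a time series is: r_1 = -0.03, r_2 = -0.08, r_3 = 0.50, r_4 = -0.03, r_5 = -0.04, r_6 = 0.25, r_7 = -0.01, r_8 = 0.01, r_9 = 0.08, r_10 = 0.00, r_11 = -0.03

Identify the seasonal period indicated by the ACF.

3

The largest autocorrelation is r_3 = 0.50, with a weaker echo at lag 6 (0.25); the remaining lags stay at or below 0.08.
The dominant spike at lag 3 indicates a seasonal period of 3.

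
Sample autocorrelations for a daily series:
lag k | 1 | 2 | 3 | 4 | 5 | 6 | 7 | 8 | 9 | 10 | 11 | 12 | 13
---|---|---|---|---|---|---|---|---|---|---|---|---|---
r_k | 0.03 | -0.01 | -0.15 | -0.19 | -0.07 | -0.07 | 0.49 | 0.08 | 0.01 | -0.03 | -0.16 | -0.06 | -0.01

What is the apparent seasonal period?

7

The largest autocorrelation is r_7 = 0.49; the remaining lags stay at or below 0.08.
The dominant spike at lag 7 indicates a seasonal period of 7.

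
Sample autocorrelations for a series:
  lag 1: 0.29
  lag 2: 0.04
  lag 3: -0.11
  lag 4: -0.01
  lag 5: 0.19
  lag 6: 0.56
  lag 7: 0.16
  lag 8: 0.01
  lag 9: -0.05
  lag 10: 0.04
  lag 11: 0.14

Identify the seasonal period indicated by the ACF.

The largest autocorrelation is r_6 = 0.56; the remaining lags stay at or below 0.29. The elevated value at lag 1 (0.29), dropping to 0.04 at lag 2, reflects decaying short-term dependence rather than seasonality.
The dominant spike at lag 6 indicates a seasonal period of 6.

6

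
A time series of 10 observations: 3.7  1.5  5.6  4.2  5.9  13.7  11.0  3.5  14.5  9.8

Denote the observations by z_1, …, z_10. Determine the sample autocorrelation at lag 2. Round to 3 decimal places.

Mean z̄ = (3.7 + 1.5 + 5.6 + 4.2 + 5.9 + 13.7 + 11.0 + 3.5 + 14.5 + 9.8)/10 = 7.3400
Numerator Σ_{t=1}^{8}(z_t−z̄)(z_{t+2}−z̄) = -5.7272
Denominator Σ(z_t−z̄)² = 188.2240
r_2 = -5.7272 / 188.2240 = -0.030

-0.030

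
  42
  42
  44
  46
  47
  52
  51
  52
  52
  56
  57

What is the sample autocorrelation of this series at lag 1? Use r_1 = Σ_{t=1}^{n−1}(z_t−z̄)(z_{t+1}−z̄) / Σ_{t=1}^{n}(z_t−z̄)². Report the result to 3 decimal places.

Mean z̄ = (42 + 42 + 44 + 46 + 47 + 52 + 51 + 52 + 52 + 56 + 57)/11 = 49.1818
Numerator Σ_{t=1}^{10}(z_t−z̄)(z_{t+1}−z̄) = 196.7851
Denominator Σ(z_t−z̄)² = 279.6364
r_1 = 196.7851 / 279.6364 = 0.704

0.704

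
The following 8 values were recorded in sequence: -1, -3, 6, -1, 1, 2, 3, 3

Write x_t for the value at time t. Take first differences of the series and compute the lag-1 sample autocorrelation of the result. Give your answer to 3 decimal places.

-0.695

First differences Δx: -2, 9, -7, 2, 1, 1, 0
Mean of differences = 0.5714
Numerator Σ(Δx_t−Δx̄)(Δx_{t+1}−Δx̄) = -95.7551
Denominator Σ(Δx_t−Δx̄)² = 137.7143
r_1(Δx) = -95.7551 / 137.7143 = -0.695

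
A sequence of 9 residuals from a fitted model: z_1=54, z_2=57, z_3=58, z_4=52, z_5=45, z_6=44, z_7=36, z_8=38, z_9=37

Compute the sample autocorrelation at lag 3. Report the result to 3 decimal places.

Mean z̄ = (54 + 57 + 58 + 52 + 45 + 44 + 36 + 38 + 37)/9 = 46.7778
Σ(z_t−z̄)(z_{t+3}−z̄) = (37.7160) + (-18.1728) + (-31.1728) + (-56.2840) + (15.6049) + (27.1605) = -25.1481
Denominator Σ(z_t−z̄)² = 609.5556
r_3 = -25.1481 / 609.5556 = -0.041

-0.041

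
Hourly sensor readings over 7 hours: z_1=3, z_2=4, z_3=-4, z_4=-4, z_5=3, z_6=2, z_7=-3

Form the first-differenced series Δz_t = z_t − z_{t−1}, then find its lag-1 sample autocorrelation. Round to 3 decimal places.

-0.097

First differences Δz: 1, -8, 0, 7, -1, -5
Mean of differences = -1.0000
Numerator Σ(Δz_t−Δz̄)(Δz_{t+1}−Δz̄) = -13.0000
Denominator Σ(Δz_t−Δz̄)² = 134.0000
r_1(Δz) = -13.0000 / 134.0000 = -0.097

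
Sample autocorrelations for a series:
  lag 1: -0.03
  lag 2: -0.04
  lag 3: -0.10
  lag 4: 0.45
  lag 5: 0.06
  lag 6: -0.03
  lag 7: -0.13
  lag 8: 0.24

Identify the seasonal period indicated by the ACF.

The largest autocorrelation is r_4 = 0.45, with a weaker echo at lag 8 (0.24); the remaining lags stay at or below 0.06.
The dominant spike at lag 4 indicates a seasonal period of 4.

4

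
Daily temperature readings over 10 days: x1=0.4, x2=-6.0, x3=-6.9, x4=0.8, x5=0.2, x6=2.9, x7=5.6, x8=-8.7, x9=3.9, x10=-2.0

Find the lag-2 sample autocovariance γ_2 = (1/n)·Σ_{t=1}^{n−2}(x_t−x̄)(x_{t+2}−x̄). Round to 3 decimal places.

0.061

Mean x̄ = (0.4 − 6.0 − 6.9 + 0.8 + 0.2 + 2.9 + 5.6 − 8.7 + 3.9 − 2.0)/10 = -0.9800
Σ_{t=1}^{8}(x_t−x̄)(x_{t+2}−x̄) = 0.6112
γ_2 = 0.6112 / 10 = 0.061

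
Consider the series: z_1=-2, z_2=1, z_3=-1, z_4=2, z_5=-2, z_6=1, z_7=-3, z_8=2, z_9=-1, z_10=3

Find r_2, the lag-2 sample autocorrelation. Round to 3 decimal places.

0.658

Mean z̄ = (-2 + 1 − 1 + 2 − 2 + 1 − 3 + 2 − 1 + 3)/10 = 0.0000
Numerator Σ_{t=1}^{8}(z_t−z̄)(z_{t+2}−z̄) = 25.0000
Denominator Σ(z_t−z̄)² = 38.0000
r_2 = 25.0000 / 38.0000 = 0.658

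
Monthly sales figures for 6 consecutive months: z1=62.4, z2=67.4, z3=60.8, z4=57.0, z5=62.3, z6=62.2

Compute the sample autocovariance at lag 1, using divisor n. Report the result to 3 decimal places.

Mean z̄ = (62.4 + 67.4 + 60.8 + 57.0 + 62.3 + 62.2)/6 = 62.0167
Σ_{t=1}^{5}(z_t−z̄)(z_{t+1}−z̄) = 0.2481
γ_1 = 0.2481 / 6 = 0.041

0.041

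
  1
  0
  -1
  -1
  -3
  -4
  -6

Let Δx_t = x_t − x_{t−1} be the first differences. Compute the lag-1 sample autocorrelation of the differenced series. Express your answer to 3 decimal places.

-0.363

First differences Δx: -1, -1, 0, -2, -1, -2
Mean of differences = -1.1667
Numerator Σ(Δx_t−Δx̄)(Δx_{t+1}−Δx̄) = -1.0278
Denominator Σ(Δx_t−Δx̄)² = 2.8333
r_1(Δx) = -1.0278 / 2.8333 = -0.363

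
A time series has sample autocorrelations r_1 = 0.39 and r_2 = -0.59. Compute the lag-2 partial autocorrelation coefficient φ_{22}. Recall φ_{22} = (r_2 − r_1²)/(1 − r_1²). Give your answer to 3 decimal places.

-0.875

φ_{22} = (r_2 − r_1²) / (1 − r_1²)
r_1² = (0.39)² = 0.1521
Numerator = -0.59 − 0.1521 = -0.7421; denominator = 1 − 0.1521 = 0.8479
φ_{22} = -0.7421 / 0.8479 = -0.875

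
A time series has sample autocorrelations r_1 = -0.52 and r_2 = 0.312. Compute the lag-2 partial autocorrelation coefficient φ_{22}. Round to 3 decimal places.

φ_{22} = (r_2 − r_1²) / (1 − r_1²)
r_1² = (-0.52)² = 0.2704
Numerator = 0.312 − 0.2704 = 0.0416; denominator = 1 − 0.2704 = 0.7296
φ_{22} = 0.0416 / 0.7296 = 0.057

0.057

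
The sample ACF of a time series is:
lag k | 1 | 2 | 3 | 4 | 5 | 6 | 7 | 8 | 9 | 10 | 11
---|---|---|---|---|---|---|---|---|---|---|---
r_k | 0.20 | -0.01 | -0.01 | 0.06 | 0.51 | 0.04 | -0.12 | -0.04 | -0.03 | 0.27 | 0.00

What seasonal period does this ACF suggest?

5

The largest autocorrelation is r_5 = 0.51, with a weaker echo at lag 10 (0.27); the remaining lags stay at or below 0.20.
The dominant spike at lag 5 indicates a seasonal period of 5.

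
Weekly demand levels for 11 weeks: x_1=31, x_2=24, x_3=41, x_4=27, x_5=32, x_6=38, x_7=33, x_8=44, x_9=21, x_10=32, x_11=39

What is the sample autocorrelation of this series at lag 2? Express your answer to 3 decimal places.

-0.054

Mean x̄ = (31 + 24 + 41 + 27 + 32 + 38 + 33 + 44 + 21 + 32 + 39)/11 = 32.9091
Numerator Σ_{t=1}^{9}(x_t−x̄)(x_{t+2}−x̄) = -27.5620
Denominator Σ(x_t−x̄)² = 512.9091
r_2 = -27.5620 / 512.9091 = -0.054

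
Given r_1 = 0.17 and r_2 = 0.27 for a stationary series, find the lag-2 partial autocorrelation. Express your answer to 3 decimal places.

0.248

φ_{22} = (r_2 − r_1²) / (1 − r_1²)
r_1² = (0.17)² = 0.0289
Numerator = 0.27 − 0.0289 = 0.2411; denominator = 1 − 0.0289 = 0.9711
φ_{22} = 0.2411 / 0.9711 = 0.248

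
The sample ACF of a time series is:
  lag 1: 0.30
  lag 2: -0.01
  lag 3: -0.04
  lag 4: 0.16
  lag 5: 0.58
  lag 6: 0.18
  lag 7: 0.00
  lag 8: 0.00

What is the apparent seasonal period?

5

The largest autocorrelation is r_5 = 0.58; the remaining lags stay at or below 0.30.
The dominant spike at lag 5 indicates a seasonal period of 5.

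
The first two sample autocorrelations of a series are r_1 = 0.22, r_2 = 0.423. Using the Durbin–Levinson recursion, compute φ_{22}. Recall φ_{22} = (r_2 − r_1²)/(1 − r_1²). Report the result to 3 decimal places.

0.394

φ_{22} = (r_2 − r_1²) / (1 − r_1²)
r_1² = (0.22)² = 0.0484
Numerator = 0.423 − 0.0484 = 0.3746; denominator = 1 − 0.0484 = 0.9516
φ_{22} = 0.3746 / 0.9516 = 0.394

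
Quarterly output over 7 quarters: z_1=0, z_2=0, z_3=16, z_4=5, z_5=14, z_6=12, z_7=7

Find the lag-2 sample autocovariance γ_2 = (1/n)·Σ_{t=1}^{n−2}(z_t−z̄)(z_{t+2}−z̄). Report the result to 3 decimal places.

-1.003

Mean z̄ = (0 + 0 + 16 + 5 + 14 + 12 + 7)/7 = 7.7143
Σ_{t=1}^{5}(z_t−z̄)(z_{t+2}−z̄) = -7.0204
γ_2 = -7.0204 / 7 = -1.003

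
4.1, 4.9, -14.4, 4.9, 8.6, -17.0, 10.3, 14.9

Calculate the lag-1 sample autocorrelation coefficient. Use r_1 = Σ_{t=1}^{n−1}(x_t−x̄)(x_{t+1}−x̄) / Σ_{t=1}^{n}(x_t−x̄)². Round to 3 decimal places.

Mean x̄ = (4.1 + 4.9 − 14.4 + 4.9 + 8.6 − 17.0 + 10.3 + 14.9)/8 = 2.0375
Deviations from mean: 2.0625, 2.8625, -16.4375, 2.8625, 6.5625, -19.0375, 8.2625, 12.8625
Σ(x_t−x̄)(x_{t+1}−x̄) = (5.9039) + (-47.0523) + (-47.0523) + (18.7852) + (-124.9336) + (-157.2973) + (106.2764) = -245.3702
Denominator Σ(x_t−x̄)² = 930.0388
r_1 = -245.3702 / 930.0388 = -0.264

-0.264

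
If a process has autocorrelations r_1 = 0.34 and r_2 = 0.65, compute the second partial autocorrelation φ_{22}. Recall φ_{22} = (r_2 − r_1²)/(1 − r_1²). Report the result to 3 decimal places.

φ_{22} = (r_2 − r_1²) / (1 − r_1²)
r_1² = (0.34)² = 0.1156
Numerator = 0.65 − 0.1156 = 0.5344; denominator = 1 − 0.1156 = 0.8844
φ_{22} = 0.5344 / 0.8844 = 0.604

0.604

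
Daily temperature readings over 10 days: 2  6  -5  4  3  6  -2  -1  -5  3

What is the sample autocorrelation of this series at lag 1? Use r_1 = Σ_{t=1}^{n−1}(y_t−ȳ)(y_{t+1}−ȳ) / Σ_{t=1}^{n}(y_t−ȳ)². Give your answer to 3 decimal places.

Mean ȳ = (2 + 6 − 5 + 4 + 3 + 6 − 2 − 1 − 5 + 3)/10 = 1.1000
Numerator Σ_{t=1}^{9}(y_t−ȳ)(y_{t+1}−ȳ) = -35.8100
Denominator Σ(y_t−ȳ)² = 152.9000
r_1 = -35.8100 / 152.9000 = -0.234

-0.234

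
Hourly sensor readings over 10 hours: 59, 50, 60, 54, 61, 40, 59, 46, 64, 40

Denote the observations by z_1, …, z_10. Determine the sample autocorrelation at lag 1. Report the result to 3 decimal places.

Mean z̄ = (59 + 50 + 60 + 54 + 61 + 40 + 59 + 46 + 64 + 40)/10 = 53.3000
Numerator Σ_{t=1}^{9}(z_t−z̄)(z_{t+1}−z̄) = -471.0900
Denominator Σ(z_t−z̄)² = 702.1000
r_1 = -471.0900 / 702.1000 = -0.671

-0.671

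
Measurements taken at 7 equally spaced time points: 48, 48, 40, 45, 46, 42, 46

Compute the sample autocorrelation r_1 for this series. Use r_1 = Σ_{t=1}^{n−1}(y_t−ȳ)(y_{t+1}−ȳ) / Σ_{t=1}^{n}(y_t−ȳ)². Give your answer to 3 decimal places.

Mean ȳ = (48 + 48 + 40 + 45 + 46 + 42 + 46)/7 = 45.0000
Deviations from mean: 3.0000, 3.0000, -5.0000, 0.0000, 1.0000, -3.0000, 1.0000
Numerator Σ_{t=1}^{6}(y_t−ȳ)(y_{t+1}−ȳ) = -12.0000
Denominator Σ(y_t−ȳ)² = 54.0000
r_1 = -12.0000 / 54.0000 = -0.222

-0.222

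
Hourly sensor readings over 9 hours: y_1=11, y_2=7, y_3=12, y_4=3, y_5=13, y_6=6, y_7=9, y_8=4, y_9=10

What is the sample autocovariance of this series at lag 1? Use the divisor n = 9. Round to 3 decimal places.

-8.383

Mean ȳ = (11 + 7 + 12 + 3 + 13 + 6 + 9 + 4 + 10)/9 = 8.3333
Σ_{t=1}^{8}(y_t−ȳ)(y_{t+1}−ȳ) = -75.4444
γ_1 = -75.4444 / 9 = -8.383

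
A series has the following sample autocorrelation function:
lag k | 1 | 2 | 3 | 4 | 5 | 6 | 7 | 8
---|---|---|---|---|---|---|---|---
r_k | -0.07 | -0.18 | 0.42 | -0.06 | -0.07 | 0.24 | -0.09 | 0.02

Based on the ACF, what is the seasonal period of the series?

The largest autocorrelation is r_3 = 0.42, with a weaker echo at lag 6 (0.24); the remaining lags stay at or below 0.02.
The dominant spike at lag 3 indicates a seasonal period of 3.

3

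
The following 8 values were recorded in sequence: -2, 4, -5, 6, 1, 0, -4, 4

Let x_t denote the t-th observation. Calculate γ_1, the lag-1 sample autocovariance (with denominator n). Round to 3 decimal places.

-8.656

Mean x̄ = (-2 + 4 − 5 + 6 + 1 + 0 − 4 + 4)/8 = 0.5000
Σ_{t=1}^{7}(x_t−x̄)(x_{t+1}−x̄) = -69.2500
γ_1 = -69.2500 / 8 = -8.656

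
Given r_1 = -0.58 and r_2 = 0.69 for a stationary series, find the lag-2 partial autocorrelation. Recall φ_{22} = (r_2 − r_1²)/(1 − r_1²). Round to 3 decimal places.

φ_{22} = (r_2 − r_1²) / (1 − r_1²)
r_1² = (-0.58)² = 0.3364
Numerator = 0.69 − 0.3364 = 0.3536; denominator = 1 − 0.3364 = 0.6636
φ_{22} = 0.3536 / 0.6636 = 0.533

0.533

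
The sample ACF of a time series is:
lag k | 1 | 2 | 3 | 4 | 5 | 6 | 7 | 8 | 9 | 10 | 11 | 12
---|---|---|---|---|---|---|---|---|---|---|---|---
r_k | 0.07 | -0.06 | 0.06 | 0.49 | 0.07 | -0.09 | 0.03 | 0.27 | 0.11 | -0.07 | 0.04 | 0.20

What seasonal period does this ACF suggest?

4

The largest autocorrelation is r_4 = 0.49, with weaker echoes at lags 8 (0.27) and 12 (0.20); the remaining lags stay at or below 0.11.
The dominant spike at lag 4 indicates a seasonal period of 4.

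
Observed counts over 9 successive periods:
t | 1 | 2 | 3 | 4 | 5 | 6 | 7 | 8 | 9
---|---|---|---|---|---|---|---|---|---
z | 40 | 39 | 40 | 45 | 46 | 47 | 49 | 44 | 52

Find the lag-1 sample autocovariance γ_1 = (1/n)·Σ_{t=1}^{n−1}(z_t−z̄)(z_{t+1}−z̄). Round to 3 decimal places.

6.358

Mean z̄ = (40 + 39 + 40 + 45 + 46 + 47 + 49 + 44 + 52)/9 = 44.6667
Σ_{t=1}^{8}(z_t−z̄)(z_{t+1}−z̄) = 57.2222
γ_1 = 57.2222 / 9 = 6.358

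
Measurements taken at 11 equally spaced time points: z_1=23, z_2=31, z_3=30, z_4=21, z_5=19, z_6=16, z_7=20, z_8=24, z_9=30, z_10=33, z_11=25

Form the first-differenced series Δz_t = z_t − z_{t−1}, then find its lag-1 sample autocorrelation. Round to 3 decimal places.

0.155

First differences Δz: 8, -1, -9, -2, -3, 4, 4, 6, 3, -8
Mean of differences = 0.2000
Numerator Σ(Δz_t−Δz̄)(Δz_{t+1}−Δz̄) = 46.5600
Denominator Σ(Δz_t−Δz̄)² = 299.6000
r_1(Δz) = 46.5600 / 299.6000 = 0.155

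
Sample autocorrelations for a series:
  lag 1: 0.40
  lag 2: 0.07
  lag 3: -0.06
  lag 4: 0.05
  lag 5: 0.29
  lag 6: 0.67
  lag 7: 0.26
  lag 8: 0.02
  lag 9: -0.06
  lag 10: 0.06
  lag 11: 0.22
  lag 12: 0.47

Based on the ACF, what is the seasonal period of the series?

The largest autocorrelation is r_6 = 0.67, with a weaker echo at lag 12 (0.47); the remaining lags stay at or below 0.40. The elevated value at lag 1 (0.40), dropping to 0.07 at lag 2, reflects decaying short-term dependence rather than seasonality.
The dominant spike at lag 6 indicates a seasonal period of 6.

6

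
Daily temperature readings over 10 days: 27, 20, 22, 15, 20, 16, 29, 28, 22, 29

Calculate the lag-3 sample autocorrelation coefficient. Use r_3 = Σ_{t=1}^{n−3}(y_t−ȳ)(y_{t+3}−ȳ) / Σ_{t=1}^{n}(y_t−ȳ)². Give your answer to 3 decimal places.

-0.157

Mean ȳ = (27 + 20 + 22 + 15 + 20 + 16 + 29 + 28 + 22 + 29)/10 = 22.8000
Numerator Σ_{t=1}^{7}(y_t−ȳ)(y_{t+3}−ȳ) = -38.5200
Denominator Σ(y_t−ȳ)² = 245.6000
r_3 = -38.5200 / 245.6000 = -0.157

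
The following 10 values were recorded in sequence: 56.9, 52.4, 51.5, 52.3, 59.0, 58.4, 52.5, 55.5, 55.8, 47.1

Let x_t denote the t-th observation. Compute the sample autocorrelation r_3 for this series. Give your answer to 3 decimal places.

Mean x̄ = (56.9 + 52.4 + 51.5 + 52.3 + 59.0 + 58.4 + 52.5 + 55.5 + 55.8 + 47.1)/10 = 54.1400
Σ(x_t−x̄)(x_{t+3}−x̄) = (-5.0784) + (-8.4564) + (-11.2464) + (3.0176) + (6.6096) + (7.0716) + (11.5456) = 3.4632
Denominator Σ(x_t−x̄)² = 119.6240
r_3 = 3.4632 / 119.6240 = 0.029

0.029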